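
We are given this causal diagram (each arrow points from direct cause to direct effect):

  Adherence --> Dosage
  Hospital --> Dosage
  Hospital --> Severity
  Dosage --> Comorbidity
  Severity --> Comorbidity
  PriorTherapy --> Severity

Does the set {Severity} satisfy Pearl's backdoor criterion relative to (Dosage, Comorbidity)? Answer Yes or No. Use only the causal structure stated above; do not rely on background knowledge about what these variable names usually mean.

Yes

Backdoor paths from Dosage to Comorbidity (paths whose first edge points into Dosage):
  P1: Dosage <- Hospital -> Severity -> Comorbidity
Condition 1 (no descendant of Dosage in the set): holds — descendants of Dosage are {Comorbidity}; none are in {Severity}.
Condition 2 (every backdoor path blocked by {Severity}):
  P1: blocked at chain node Severity ∈ conditioning set.
{Severity} satisfies the backdoor criterion.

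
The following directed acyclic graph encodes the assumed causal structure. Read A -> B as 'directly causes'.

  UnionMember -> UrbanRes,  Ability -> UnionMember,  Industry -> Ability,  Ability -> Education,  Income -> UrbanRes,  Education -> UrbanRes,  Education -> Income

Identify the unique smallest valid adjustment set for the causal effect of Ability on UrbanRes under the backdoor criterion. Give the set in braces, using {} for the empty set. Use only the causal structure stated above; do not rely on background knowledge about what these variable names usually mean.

Variables eligible for adjustment (non-descendants of Ability, excluding Ability and UrbanRes): {Industry}.
Backdoor paths from Ability to UrbanRes:
  (none)
With no backdoor paths the empty set already satisfies the criterion, and it is trivially minimal.

{}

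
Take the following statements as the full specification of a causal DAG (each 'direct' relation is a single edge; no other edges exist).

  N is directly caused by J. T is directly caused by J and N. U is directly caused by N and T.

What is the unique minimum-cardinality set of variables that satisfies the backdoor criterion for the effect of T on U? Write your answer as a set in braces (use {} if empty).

{N}

Variables eligible for adjustment (non-descendants of T, excluding T and U): {J, N}.
Backdoor paths from T to U:
  P1: T <- J -> N -> U
  P2: T <- N -> U
The empty set is not sufficient: P1 (T <- J -> N -> U) has no collider blocking it and no conditioned non-collider, so it is open.
Try {N}:
  P1: blocked at chain node N ∈ conditioning set.
  P2: blocked at fork node N ∈ conditioning set.
{N} contains no descendant of T and blocks every backdoor path.
No other singleton works — e.g. {J} leaves P2 open — so {N} is the unique smallest valid adjustment set.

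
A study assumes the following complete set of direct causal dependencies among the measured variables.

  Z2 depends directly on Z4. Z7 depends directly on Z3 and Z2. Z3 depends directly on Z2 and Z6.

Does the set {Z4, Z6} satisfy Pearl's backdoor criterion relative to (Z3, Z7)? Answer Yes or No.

Backdoor paths from Z3 to Z7 (paths whose first edge points into Z3):
  P1: Z3 <- Z2 -> Z7
Condition 1 (no descendant of Z3 in the set): holds — descendants of Z3 are {Z7}; none are in {Z4, Z6}.
Condition 2 (every backdoor path blocked by {Z4, Z6}):
  P1: open — no interior node is in the conditioning set.
{Z4, Z6} does not satisfy the backdoor criterion.

No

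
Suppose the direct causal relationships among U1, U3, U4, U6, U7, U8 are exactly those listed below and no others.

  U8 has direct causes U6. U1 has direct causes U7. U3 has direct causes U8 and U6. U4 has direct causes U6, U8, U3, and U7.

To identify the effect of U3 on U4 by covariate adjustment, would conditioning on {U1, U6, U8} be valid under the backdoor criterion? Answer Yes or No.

Backdoor paths from U3 to U4 (paths whose first edge points into U3):
  P1: U3 <- U6 -> U8 -> U4
  P2: U3 <- U6 -> U4
  P3: U3 <- U8 <- U6 -> U4
  P4: U3 <- U8 -> U4
Condition 1 (no descendant of U3 in the set): holds — descendants of U3 are {U4}; none are in {U1, U6, U8}.
Condition 2 (every backdoor path blocked by {U1, U6, U8}):
  P1: blocked at fork node U6 ∈ conditioning set.
  P2: blocked at fork node U6 ∈ conditioning set.
  P3: blocked at chain node U8 ∈ conditioning set.
  P4: blocked at fork node U8 ∈ conditioning set.
{U1, U6, U8} satisfies the backdoor criterion.

Yes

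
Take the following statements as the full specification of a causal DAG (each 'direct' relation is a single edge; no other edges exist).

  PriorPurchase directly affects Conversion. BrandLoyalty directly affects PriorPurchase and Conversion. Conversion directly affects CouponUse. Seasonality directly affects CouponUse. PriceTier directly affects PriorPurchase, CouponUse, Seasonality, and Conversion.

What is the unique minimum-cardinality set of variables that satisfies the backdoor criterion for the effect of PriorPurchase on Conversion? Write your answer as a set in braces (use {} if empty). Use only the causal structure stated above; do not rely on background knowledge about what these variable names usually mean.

{BrandLoyalty, PriceTier}

Variables eligible for adjustment (non-descendants of PriorPurchase, excluding PriorPurchase and Conversion): {BrandLoyalty, PriceTier, Seasonality}.
Backdoor paths from PriorPurchase to Conversion:
  P1: PriorPurchase <- PriceTier -> Conversion
  P2: PriorPurchase <- PriceTier -> Seasonality -> CouponUse <- Conversion
  P3: PriorPurchase <- PriceTier -> CouponUse <- Conversion
  P4: PriorPurchase <- BrandLoyalty -> Conversion
The empty set is not sufficient: P1 (PriorPurchase <- PriceTier -> Conversion) has no collider blocking it and no conditioned non-collider, so it is open.
Try {BrandLoyalty, PriceTier}:
  P1: blocked at fork node PriceTier ∈ conditioning set.
  P2: blocked at fork node PriceTier ∈ conditioning set.
  P3: blocked at fork node PriceTier ∈ conditioning set.
  P4: blocked at fork node BrandLoyalty ∈ conditioning set.
{BrandLoyalty, PriceTier} contains no descendant of PriorPurchase and blocks every backdoor path.
Every element of {BrandLoyalty, PriceTier} is needed (dropping BrandLoyalty leaves P4 open; dropping PriceTier leaves P1 open), so no proper subset is valid.
Among all size-2 subsets of the eligible variables, only {BrandLoyalty, PriceTier} blocks every backdoor path, so it is the unique smallest valid adjustment set.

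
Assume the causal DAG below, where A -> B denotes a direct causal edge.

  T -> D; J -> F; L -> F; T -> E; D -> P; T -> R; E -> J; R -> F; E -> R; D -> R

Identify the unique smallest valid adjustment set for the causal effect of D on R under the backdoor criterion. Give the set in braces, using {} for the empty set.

{T}

Variables eligible for adjustment (non-descendants of D, excluding D and R): {E, J, L, T}.
Backdoor paths from D to R:
  P1: D <- T -> E -> R
  P2: D <- T -> E -> J -> F <- R
  P3: D <- T -> R
The empty set is not sufficient: P1 (D <- T -> E -> R) has no collider blocking it and no conditioned non-collider, so it is open.
Try {T}:
  P1: blocked at fork node T ∈ conditioning set.
  P2: blocked at fork node T ∈ conditioning set.
  P3: blocked at fork node T ∈ conditioning set.
{T} contains no descendant of D and blocks every backdoor path.
No other singleton works — e.g. {L} leaves P1 open — so {T} is the unique smallest valid adjustment set.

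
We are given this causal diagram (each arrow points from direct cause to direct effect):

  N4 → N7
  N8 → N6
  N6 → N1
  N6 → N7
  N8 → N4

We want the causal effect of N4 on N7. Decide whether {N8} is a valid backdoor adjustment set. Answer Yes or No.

Yes

Backdoor paths from N4 to N7 (paths whose first edge points into N4):
  P1: N4 <- N8 -> N6 -> N7
Condition 1 (no descendant of N4 in the set): holds — descendants of N4 are {N7}; none are in {N8}.
Condition 2 (every backdoor path blocked by {N8}):
  P1: blocked at fork node N8 ∈ conditioning set.
{N8} satisfies the backdoor criterion.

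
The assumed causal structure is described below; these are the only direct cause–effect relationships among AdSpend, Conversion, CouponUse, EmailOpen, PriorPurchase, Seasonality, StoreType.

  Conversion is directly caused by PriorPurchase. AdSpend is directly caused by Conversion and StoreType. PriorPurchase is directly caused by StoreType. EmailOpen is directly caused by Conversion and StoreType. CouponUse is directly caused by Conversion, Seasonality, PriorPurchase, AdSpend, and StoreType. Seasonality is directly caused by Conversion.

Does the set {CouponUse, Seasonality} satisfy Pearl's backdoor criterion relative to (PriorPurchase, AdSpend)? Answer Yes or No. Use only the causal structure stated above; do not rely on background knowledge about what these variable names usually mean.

Backdoor paths from PriorPurchase to AdSpend (paths whose first edge points into PriorPurchase):
  P1: PriorPurchase <- StoreType -> EmailOpen <- Conversion -> Seasonality -> CouponUse <- AdSpend
  P2: PriorPurchase <- StoreType -> EmailOpen <- Conversion -> AdSpend
  P3: PriorPurchase <- StoreType -> EmailOpen <- Conversion -> CouponUse <- AdSpend
  P4: PriorPurchase <- StoreType -> AdSpend
  P5: PriorPurchase <- StoreType -> CouponUse <- Conversion -> AdSpend
  P6: PriorPurchase <- StoreType -> CouponUse <- Seasonality <- Conversion -> AdSpend
  P7: PriorPurchase <- StoreType -> CouponUse <- AdSpend
Condition 1 (no descendant of PriorPurchase in the set): FAILS — CouponUse and Seasonality are descendants of PriorPurchase.
Condition 2 (every backdoor path blocked by {CouponUse, Seasonality}):
  P1: blocked at collider EmailOpen (neither it nor any descendant is in the conditioning set).
  P2: blocked at collider EmailOpen (neither it nor any descendant is in the conditioning set).
  P3: blocked at collider EmailOpen (neither it nor any descendant is in the conditioning set).
  P4: open — no interior node is in the conditioning set.
  P5: open — collider(s) CouponUse are conditioned on (or have a conditioned descendant) and no non-collider on the path is in the set.
  P6: blocked at chain node Seasonality ∈ conditioning set.
  P7: open — collider(s) CouponUse are conditioned on (or have a conditioned descendant) and no non-collider on the path is in the set.
{CouponUse, Seasonality} does not satisfy the backdoor criterion.

No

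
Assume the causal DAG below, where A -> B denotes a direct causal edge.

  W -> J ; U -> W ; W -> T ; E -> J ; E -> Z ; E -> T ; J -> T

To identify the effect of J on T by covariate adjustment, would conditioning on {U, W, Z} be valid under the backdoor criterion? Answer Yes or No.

No

Backdoor paths from J to T (paths whose first edge points into J):
  P1: J <- W -> T
  P2: J <- E -> T
Condition 1 (no descendant of J in the set): holds — descendants of J are {T}; none are in {U, W, Z}.
Condition 2 (every backdoor path blocked by {U, W, Z}):
  P1: blocked at fork node W ∈ conditioning set.
  P2: open — no interior node is in the conditioning set.
{U, W, Z} does not satisfy the backdoor criterion.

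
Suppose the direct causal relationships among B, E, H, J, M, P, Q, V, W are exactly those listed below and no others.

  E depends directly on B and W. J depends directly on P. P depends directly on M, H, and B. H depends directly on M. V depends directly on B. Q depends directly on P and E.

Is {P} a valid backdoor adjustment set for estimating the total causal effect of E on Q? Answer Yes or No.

Yes

Backdoor paths from E to Q (paths whose first edge points into E):
  P1: E <- B -> P -> Q
Condition 1 (no descendant of E in the set): holds — descendants of E are {Q}; none are in {P}.
Condition 2 (every backdoor path blocked by {P}):
  P1: blocked at chain node P ∈ conditioning set.
{P} satisfies the backdoor criterion.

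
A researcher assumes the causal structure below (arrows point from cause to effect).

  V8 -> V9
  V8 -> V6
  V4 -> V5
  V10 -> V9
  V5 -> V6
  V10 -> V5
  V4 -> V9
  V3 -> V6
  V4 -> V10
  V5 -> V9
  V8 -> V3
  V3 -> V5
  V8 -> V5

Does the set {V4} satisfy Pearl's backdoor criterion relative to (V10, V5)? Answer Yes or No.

Backdoor paths from V10 to V5 (paths whose first edge points into V10):
  P1: V10 <- V4 -> V5
  P2: V10 <- V4 -> V9 <- V8 -> V3 -> V5
  P3: V10 <- V4 -> V9 <- V8 -> V3 -> V6 <- V5
  P4: V10 <- V4 -> V9 <- V8 -> V5
  P5: V10 <- V4 -> V9 <- V8 -> V6 <- V3 -> V5
  P6: V10 <- V4 -> V9 <- V8 -> V6 <- V5
  P7: V10 <- V4 -> V9 <- V5
Condition 1 (no descendant of V10 in the set): holds — descendants of V10 are {V5, V6, V9}; none are in {V4}.
Condition 2 (every backdoor path blocked by {V4}):
  P1: blocked at fork node V4 ∈ conditioning set.
  P2: blocked at fork node V4 ∈ conditioning set.
  P3: blocked at fork node V4 ∈ conditioning set.
  P4: blocked at fork node V4 ∈ conditioning set.
  P5: blocked at fork node V4 ∈ conditioning set.
  P6: blocked at fork node V4 ∈ conditioning set.
  P7: blocked at fork node V4 ∈ conditioning set.
{V4} satisfies the backdoor criterion.

Yes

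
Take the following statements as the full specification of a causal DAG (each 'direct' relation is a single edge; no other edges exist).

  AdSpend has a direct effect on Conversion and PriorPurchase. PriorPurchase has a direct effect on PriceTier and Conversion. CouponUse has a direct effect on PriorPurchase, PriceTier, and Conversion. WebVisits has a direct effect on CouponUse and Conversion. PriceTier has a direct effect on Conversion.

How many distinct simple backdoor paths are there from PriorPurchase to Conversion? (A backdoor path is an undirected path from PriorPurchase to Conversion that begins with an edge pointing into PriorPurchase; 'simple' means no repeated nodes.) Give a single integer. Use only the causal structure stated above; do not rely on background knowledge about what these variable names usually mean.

4

A backdoor path from PriorPurchase to Conversion is any simple undirected path whose first edge points into PriorPurchase (i.e. leaves PriorPurchase via a parent).
Parents of PriorPurchase: {AdSpend, CouponUse}.
Enumerating:
  P1: PriorPurchase <- CouponUse <- WebVisits -> Conversion
  P2: PriorPurchase <- CouponUse -> PriceTier -> Conversion
  P3: PriorPurchase <- CouponUse -> Conversion
  P4: PriorPurchase <- AdSpend -> Conversion
That exhausts the simple backdoor paths. Count: 4.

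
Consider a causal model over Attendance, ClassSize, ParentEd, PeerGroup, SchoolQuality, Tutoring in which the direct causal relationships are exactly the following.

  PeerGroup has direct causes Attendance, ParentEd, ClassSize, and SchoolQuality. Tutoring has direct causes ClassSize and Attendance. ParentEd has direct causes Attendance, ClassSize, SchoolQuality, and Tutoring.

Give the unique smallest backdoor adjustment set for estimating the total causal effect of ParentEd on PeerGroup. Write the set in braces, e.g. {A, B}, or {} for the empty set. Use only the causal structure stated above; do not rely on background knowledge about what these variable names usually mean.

{Attendance, ClassSize, SchoolQuality}

Variables eligible for adjustment (non-descendants of ParentEd, excluding ParentEd and PeerGroup): {Attendance, ClassSize, SchoolQuality, Tutoring}.
Backdoor paths from ParentEd to PeerGroup:
  P1: ParentEd <- SchoolQuality -> PeerGroup
  P2: ParentEd <- Attendance -> Tutoring <- ClassSize -> PeerGroup
  P3: ParentEd <- Attendance -> PeerGroup
  P4: ParentEd <- ClassSize -> Tutoring <- Attendance -> PeerGroup
  P5: ParentEd <- ClassSize -> PeerGroup
  P6: ParentEd <- Tutoring <- Attendance -> PeerGroup
  P7: ParentEd <- Tutoring <- ClassSize -> PeerGroup
The empty set is not sufficient: P1 (ParentEd <- SchoolQuality -> PeerGroup) has no collider blocking it and no conditioned non-collider, so it is open.
Try {Attendance, ClassSize, SchoolQuality}:
  P1: blocked at fork node SchoolQuality ∈ conditioning set.
  P2: blocked at fork node Attendance ∈ conditioning set.
  P3: blocked at fork node Attendance ∈ conditioning set.
  P4: blocked at fork node ClassSize ∈ conditioning set.
  P5: blocked at fork node ClassSize ∈ conditioning set.
  P6: blocked at fork node Attendance ∈ conditioning set.
  P7: blocked at fork node ClassSize ∈ conditioning set.
{Attendance, ClassSize, SchoolQuality} contains no descendant of ParentEd and blocks every backdoor path.
Every element of {Attendance, ClassSize, SchoolQuality} is needed (dropping Attendance leaves P3 open; dropping ClassSize leaves P5 open; dropping SchoolQuality leaves P1 open), so no proper subset is valid.
Among all size-3 subsets of the eligible variables, only {Attendance, ClassSize, SchoolQuality} blocks every backdoor path, so it is the unique smallest valid adjustment set.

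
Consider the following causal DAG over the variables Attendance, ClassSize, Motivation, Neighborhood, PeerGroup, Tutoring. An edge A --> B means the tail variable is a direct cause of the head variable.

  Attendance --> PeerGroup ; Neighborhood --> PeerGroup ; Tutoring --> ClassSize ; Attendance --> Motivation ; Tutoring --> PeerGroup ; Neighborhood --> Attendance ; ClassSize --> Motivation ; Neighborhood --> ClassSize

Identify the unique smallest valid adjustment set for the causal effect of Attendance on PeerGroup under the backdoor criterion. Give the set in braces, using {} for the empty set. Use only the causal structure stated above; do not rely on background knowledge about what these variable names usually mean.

{Neighborhood}

Variables eligible for adjustment (non-descendants of Attendance, excluding Attendance and PeerGroup): {ClassSize, Neighborhood, Tutoring}.
Backdoor paths from Attendance to PeerGroup:
  P1: Attendance <- Neighborhood -> ClassSize <- Tutoring -> PeerGroup
  P2: Attendance <- Neighborhood -> PeerGroup
The empty set is not sufficient: P2 (Attendance <- Neighborhood -> PeerGroup) has no collider blocking it and no conditioned non-collider, so it is open.
Try {Neighborhood}:
  P1: blocked at fork node Neighborhood ∈ conditioning set.
  P2: blocked at fork node Neighborhood ∈ conditioning set.
{Neighborhood} contains no descendant of Attendance and blocks every backdoor path.
No other singleton works — e.g. {Tutoring} leaves P2 open — so {Neighborhood} is the unique smallest valid adjustment set.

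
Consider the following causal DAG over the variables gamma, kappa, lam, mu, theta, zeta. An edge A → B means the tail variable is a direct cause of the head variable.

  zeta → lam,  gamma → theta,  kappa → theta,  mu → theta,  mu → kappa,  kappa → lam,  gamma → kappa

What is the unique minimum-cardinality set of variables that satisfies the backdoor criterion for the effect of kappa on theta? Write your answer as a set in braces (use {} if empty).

{gamma, mu}

Variables eligible for adjustment (non-descendants of kappa, excluding kappa and theta): {gamma, mu, zeta}.
Backdoor paths from kappa to theta:
  P1: kappa <- mu -> theta
  P2: kappa <- gamma -> theta
The empty set is not sufficient: P1 (kappa <- mu -> theta) has no collider blocking it and no conditioned non-collider, so it is open.
Try {gamma, mu}:
  P1: blocked at fork node mu ∈ conditioning set.
  P2: blocked at fork node gamma ∈ conditioning set.
{gamma, mu} contains no descendant of kappa and blocks every backdoor path.
Every element of {gamma, mu} is needed (dropping gamma leaves P2 open; dropping mu leaves P1 open), so no proper subset is valid.
Among all size-2 subsets of the eligible variables, only {gamma, mu} blocks every backdoor path, so it is the unique smallest valid adjustment set.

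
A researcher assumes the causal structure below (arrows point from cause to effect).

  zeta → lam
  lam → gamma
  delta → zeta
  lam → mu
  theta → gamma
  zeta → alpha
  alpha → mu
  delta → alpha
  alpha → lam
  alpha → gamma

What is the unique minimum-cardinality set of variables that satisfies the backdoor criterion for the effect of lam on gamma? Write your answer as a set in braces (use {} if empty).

Variables eligible for adjustment (non-descendants of lam, excluding lam and gamma): {alpha, delta, theta, zeta}.
Backdoor paths from lam to gamma:
  P1: lam <- zeta <- delta -> alpha -> gamma
  P2: lam <- zeta -> alpha -> gamma
  P3: lam <- alpha -> gamma
The empty set is not sufficient: P1 (lam <- zeta <- delta -> alpha -> gamma) has no collider blocking it and no conditioned non-collider, so it is open.
Try {alpha}:
  P1: blocked at chain node alpha ∈ conditioning set.
  P2: blocked at chain node alpha ∈ conditioning set.
  P3: blocked at fork node alpha ∈ conditioning set.
{alpha} contains no descendant of lam and blocks every backdoor path.
No other singleton works — e.g. {delta} leaves P2 open — so {alpha} is the unique smallest valid adjustment set.

{alpha}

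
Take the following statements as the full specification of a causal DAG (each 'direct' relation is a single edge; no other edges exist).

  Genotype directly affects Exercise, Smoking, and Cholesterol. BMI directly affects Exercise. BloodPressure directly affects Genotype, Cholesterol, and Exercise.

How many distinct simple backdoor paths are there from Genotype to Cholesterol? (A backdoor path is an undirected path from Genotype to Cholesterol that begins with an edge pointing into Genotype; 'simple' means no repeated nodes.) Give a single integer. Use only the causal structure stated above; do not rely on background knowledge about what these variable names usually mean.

A backdoor path from Genotype to Cholesterol is any simple undirected path whose first edge points into Genotype (i.e. leaves Genotype via a parent).
Parents of Genotype: {BloodPressure}.
Enumerating:
  P1: Genotype <- BloodPressure -> Cholesterol
That exhausts the simple backdoor paths. Count: 1.

1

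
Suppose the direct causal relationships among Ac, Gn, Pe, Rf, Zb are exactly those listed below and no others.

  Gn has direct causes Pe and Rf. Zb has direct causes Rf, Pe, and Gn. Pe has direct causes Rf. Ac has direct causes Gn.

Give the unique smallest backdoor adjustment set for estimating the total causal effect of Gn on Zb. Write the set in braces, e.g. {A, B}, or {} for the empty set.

Variables eligible for adjustment (non-descendants of Gn, excluding Gn and Zb): {Pe, Rf}.
Backdoor paths from Gn to Zb:
  P1: Gn <- Rf -> Pe -> Zb
  P2: Gn <- Rf -> Zb
  P3: Gn <- Pe <- Rf -> Zb
  P4: Gn <- Pe -> Zb
The empty set is not sufficient: P1 (Gn <- Rf -> Pe -> Zb) has no collider blocking it and no conditioned non-collider, so it is open.
Try {Pe, Rf}:
  P1: blocked at fork node Rf ∈ conditioning set.
  P2: blocked at fork node Rf ∈ conditioning set.
  P3: blocked at chain node Pe ∈ conditioning set.
  P4: blocked at fork node Pe ∈ conditioning set.
{Pe, Rf} contains no descendant of Gn and blocks every backdoor path.
Every element of {Pe, Rf} is needed (dropping Pe leaves P4 open; dropping Rf leaves P2 open), so no proper subset is valid.
Among all size-2 subsets of the eligible variables, only {Pe, Rf} blocks every backdoor path, so it is the unique smallest valid adjustment set.

{Pe, Rf}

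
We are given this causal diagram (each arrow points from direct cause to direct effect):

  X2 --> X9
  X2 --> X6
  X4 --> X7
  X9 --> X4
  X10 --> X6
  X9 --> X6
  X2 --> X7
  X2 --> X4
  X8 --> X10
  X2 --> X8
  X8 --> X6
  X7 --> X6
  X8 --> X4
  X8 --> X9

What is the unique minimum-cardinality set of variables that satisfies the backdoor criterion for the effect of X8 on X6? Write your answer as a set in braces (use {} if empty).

{X2}

Variables eligible for adjustment (non-descendants of X8, excluding X8 and X6): {X2}.
Backdoor paths from X8 to X6:
  P1: X8 <- X2 -> X9 -> X4 -> X7 -> X6
  P2: X8 <- X2 -> X9 -> X6
  P3: X8 <- X2 -> X4 <- X9 -> X6
  P4: X8 <- X2 -> X4 -> X7 -> X6
  P5: X8 <- X2 -> X7 <- X4 <- X9 -> X6
  P6: X8 <- X2 -> X7 -> X6
  P7: X8 <- X2 -> X6
The empty set is not sufficient: P1 (X8 <- X2 -> X9 -> X4 -> X7 -> X6) has no collider blocking it and no conditioned non-collider, so it is open.
Try {X2}:
  P1: blocked at fork node X2 ∈ conditioning set.
  P2: blocked at fork node X2 ∈ conditioning set.
  P3: blocked at fork node X2 ∈ conditioning set.
  P4: blocked at fork node X2 ∈ conditioning set.
  P5: blocked at fork node X2 ∈ conditioning set.
  P6: blocked at fork node X2 ∈ conditioning set.
  P7: blocked at fork node X2 ∈ conditioning set.
{X2} contains no descendant of X8 and blocks every backdoor path.
{X2} is the unique smallest valid adjustment set.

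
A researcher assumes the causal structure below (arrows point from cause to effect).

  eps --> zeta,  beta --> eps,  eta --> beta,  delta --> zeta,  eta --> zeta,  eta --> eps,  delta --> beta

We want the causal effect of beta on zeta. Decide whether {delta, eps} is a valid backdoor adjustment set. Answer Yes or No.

No

Backdoor paths from beta to zeta (paths whose first edge points into beta):
  P1: beta <- eta -> eps -> zeta
  P2: beta <- eta -> zeta
  P3: beta <- delta -> zeta
Condition 1 (no descendant of beta in the set): FAILS — eps is a descendant of beta.
Condition 2 (every backdoor path blocked by {delta, eps}):
  P1: blocked at chain node eps ∈ conditioning set.
  P2: open — no interior node is in the conditioning set.
  P3: blocked at fork node delta ∈ conditioning set.
{delta, eps} does not satisfy the backdoor criterion.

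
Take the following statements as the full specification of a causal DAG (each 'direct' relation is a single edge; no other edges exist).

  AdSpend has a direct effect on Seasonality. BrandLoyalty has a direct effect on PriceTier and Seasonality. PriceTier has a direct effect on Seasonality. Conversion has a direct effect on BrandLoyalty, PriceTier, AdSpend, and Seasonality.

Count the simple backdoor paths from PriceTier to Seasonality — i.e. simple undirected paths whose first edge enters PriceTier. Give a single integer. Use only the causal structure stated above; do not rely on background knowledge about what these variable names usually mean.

6

A backdoor path from PriceTier to Seasonality is any simple undirected path whose first edge points into PriceTier (i.e. leaves PriceTier via a parent).
Parents of PriceTier: {BrandLoyalty, Conversion}.
Enumerating:
  P1: PriceTier <- Conversion -> BrandLoyalty -> Seasonality
  P2: PriceTier <- Conversion -> AdSpend -> Seasonality
  P3: PriceTier <- Conversion -> Seasonality
  P4: PriceTier <- BrandLoyalty <- Conversion -> AdSpend -> Seasonality
  P5: PriceTier <- BrandLoyalty <- Conversion -> Seasonality
  P6: PriceTier <- BrandLoyalty -> Seasonality
That exhausts the simple backdoor paths. Count: 6.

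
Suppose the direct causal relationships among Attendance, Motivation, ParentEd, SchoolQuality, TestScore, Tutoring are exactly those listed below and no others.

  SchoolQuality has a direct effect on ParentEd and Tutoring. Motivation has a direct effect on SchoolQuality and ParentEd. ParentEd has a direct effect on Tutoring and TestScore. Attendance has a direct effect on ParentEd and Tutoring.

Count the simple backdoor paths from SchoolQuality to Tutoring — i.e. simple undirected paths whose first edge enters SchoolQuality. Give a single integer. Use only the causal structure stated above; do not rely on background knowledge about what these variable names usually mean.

A backdoor path from SchoolQuality to Tutoring is any simple undirected path whose first edge points into SchoolQuality (i.e. leaves SchoolQuality via a parent).
Parents of SchoolQuality: {Motivation}.
Enumerating:
  P1: SchoolQuality <- Motivation -> ParentEd <- Attendance -> Tutoring
  P2: SchoolQuality <- Motivation -> ParentEd -> Tutoring
That exhausts the simple backdoor paths. Count: 2.

2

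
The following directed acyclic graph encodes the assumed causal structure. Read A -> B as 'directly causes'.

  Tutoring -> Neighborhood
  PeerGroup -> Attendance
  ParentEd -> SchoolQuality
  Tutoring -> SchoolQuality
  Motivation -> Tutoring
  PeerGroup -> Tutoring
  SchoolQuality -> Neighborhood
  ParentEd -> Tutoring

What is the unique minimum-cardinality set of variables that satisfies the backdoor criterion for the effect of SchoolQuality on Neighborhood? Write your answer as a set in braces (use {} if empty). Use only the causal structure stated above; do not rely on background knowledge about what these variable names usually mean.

{Tutoring}

Variables eligible for adjustment (non-descendants of SchoolQuality, excluding SchoolQuality and Neighborhood): {Attendance, Motivation, ParentEd, PeerGroup, Tutoring}.
Backdoor paths from SchoolQuality to Neighborhood:
  P1: SchoolQuality <- ParentEd -> Tutoring -> Neighborhood
  P2: SchoolQuality <- Tutoring -> Neighborhood
The empty set is not sufficient: P1 (SchoolQuality <- ParentEd -> Tutoring -> Neighborhood) has no collider blocking it and no conditioned non-collider, so it is open.
Try {Tutoring}:
  P1: blocked at chain node Tutoring ∈ conditioning set.
  P2: blocked at fork node Tutoring ∈ conditioning set.
{Tutoring} contains no descendant of SchoolQuality and blocks every backdoor path.
No other singleton works — e.g. {PeerGroup} leaves P1 open — so {Tutoring} is the unique smallest valid adjustment set.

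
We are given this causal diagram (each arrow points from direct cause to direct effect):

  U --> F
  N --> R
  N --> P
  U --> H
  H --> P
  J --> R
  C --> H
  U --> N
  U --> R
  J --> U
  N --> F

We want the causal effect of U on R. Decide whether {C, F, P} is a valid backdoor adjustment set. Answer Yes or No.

Backdoor paths from U to R (paths whose first edge points into U):
  P1: U <- J -> R
Condition 1 (no descendant of U in the set): FAILS — F and P are descendants of U.
Condition 2 (every backdoor path blocked by {C, F, P}):
  P1: open — no interior node is in the conditioning set.
{C, F, P} does not satisfy the backdoor criterion.

No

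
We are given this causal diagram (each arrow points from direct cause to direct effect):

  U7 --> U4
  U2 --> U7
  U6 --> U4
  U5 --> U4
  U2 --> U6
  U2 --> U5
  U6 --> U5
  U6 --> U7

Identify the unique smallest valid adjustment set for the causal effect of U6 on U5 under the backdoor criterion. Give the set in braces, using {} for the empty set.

{U2}

Variables eligible for adjustment (non-descendants of U6, excluding U6 and U5): {U2}.
Backdoor paths from U6 to U5:
  P1: U6 <- U2 -> U5
  P2: U6 <- U2 -> U7 -> U4 <- U5
The empty set is not sufficient: P1 (U6 <- U2 -> U5) has no collider blocking it and no conditioned non-collider, so it is open.
Try {U2}:
  P1: blocked at fork node U2 ∈ conditioning set.
  P2: blocked at fork node U2 ∈ conditioning set.
{U2} contains no descendant of U6 and blocks every backdoor path.
{U2} is the unique smallest valid adjustment set.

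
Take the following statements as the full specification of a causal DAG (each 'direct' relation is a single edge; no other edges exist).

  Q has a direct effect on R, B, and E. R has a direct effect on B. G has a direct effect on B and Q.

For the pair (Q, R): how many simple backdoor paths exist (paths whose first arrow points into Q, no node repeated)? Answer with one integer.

A backdoor path from Q to R is any simple undirected path whose first edge points into Q (i.e. leaves Q via a parent).
Parents of Q: {G}.
Enumerating:
  P1: Q <- G -> B <- R
That exhausts the simple backdoor paths. Count: 1.

1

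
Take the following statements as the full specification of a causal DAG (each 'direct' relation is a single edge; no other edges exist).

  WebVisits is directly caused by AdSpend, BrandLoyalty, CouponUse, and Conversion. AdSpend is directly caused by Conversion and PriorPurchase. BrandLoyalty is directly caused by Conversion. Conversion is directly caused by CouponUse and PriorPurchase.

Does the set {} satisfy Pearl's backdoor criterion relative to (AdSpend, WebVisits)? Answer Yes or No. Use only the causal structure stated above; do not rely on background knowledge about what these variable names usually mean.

No

Backdoor paths from AdSpend to WebVisits (paths whose first edge points into AdSpend):
  P1: AdSpend <- PriorPurchase -> Conversion <- CouponUse -> WebVisits
  P2: AdSpend <- PriorPurchase -> Conversion -> BrandLoyalty -> WebVisits
  P3: AdSpend <- PriorPurchase -> Conversion -> WebVisits
  P4: AdSpend <- Conversion <- CouponUse -> WebVisits
  P5: AdSpend <- Conversion -> BrandLoyalty -> WebVisits
  P6: AdSpend <- Conversion -> WebVisits
Condition 1 (no descendant of AdSpend in the set): holds — descendants of AdSpend are {WebVisits}; none are in {}.
Condition 2 (every backdoor path blocked by {}):
  P1: blocked at collider Conversion (neither it nor any descendant is in the conditioning set).
  P2: open — no interior node is in the conditioning set.
  P3: open — no interior node is in the conditioning set.
  P4: open — no interior node is in the conditioning set.
  P5: open — no interior node is in the conditioning set.
  P6: open — no interior node is in the conditioning set.
{} does not satisfy the backdoor criterion.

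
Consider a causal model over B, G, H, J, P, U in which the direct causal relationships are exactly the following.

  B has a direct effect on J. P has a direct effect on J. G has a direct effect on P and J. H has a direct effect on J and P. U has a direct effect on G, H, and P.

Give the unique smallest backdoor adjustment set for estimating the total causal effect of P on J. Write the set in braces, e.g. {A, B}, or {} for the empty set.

Variables eligible for adjustment (non-descendants of P, excluding P and J): {B, G, H, U}.
Backdoor paths from P to J:
  P1: P <- U -> G -> J
  P2: P <- U -> H -> J
  P3: P <- G <- U -> H -> J
  P4: P <- G -> J
  P5: P <- H <- U -> G -> J
  P6: P <- H -> J
The empty set is not sufficient: P1 (P <- U -> G -> J) has no collider blocking it and no conditioned non-collider, so it is open.
Try {G, H}:
  P1: blocked at chain node G ∈ conditioning set.
  P2: blocked at chain node H ∈ conditioning set.
  P3: blocked at chain node G ∈ conditioning set.
  P4: blocked at fork node G ∈ conditioning set.
  P5: blocked at chain node H ∈ conditioning set.
  P6: blocked at fork node H ∈ conditioning set.
{G, H} contains no descendant of P and blocks every backdoor path.
Every element of {G, H} is needed (dropping G leaves P1 open; dropping H leaves P2 open), so no proper subset is valid.
Among all size-2 subsets of the eligible variables, only {G, H} blocks every backdoor path, so it is the unique smallest valid adjustment set.

{G, H}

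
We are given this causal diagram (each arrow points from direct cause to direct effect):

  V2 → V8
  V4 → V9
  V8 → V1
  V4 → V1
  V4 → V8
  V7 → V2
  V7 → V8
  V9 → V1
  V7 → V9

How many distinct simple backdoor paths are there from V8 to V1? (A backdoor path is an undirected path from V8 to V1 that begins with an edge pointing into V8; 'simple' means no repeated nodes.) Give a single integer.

6

A backdoor path from V8 to V1 is any simple undirected path whose first edge points into V8 (i.e. leaves V8 via a parent).
Parents of V8: {V2, V4, V7}.
Enumerating:
  P1: V8 <- V7 -> V9 <- V4 -> V1
  P2: V8 <- V7 -> V9 -> V1
  P3: V8 <- V2 <- V7 -> V9 <- V4 -> V1
  P4: V8 <- V2 <- V7 -> V9 -> V1
  P5: V8 <- V4 -> V9 -> V1
  P6: V8 <- V4 -> V1
That exhausts the simple backdoor paths. Count: 6.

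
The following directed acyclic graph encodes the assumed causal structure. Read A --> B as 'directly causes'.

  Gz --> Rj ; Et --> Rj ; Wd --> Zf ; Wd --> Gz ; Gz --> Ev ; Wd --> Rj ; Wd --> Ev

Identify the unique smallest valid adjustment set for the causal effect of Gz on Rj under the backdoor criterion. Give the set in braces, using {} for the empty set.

Variables eligible for adjustment (non-descendants of Gz, excluding Gz and Rj): {Et, Wd, Zf}.
Backdoor paths from Gz to Rj:
  P1: Gz <- Wd -> Rj
The empty set is not sufficient: P1 (Gz <- Wd -> Rj) has no collider blocking it and no conditioned non-collider, so it is open.
Try {Wd}:
  P1: blocked at fork node Wd ∈ conditioning set.
{Wd} contains no descendant of Gz and blocks every backdoor path.
No other singleton works — e.g. {Et} leaves P1 open — so {Wd} is the unique smallest valid adjustment set.

{Wd}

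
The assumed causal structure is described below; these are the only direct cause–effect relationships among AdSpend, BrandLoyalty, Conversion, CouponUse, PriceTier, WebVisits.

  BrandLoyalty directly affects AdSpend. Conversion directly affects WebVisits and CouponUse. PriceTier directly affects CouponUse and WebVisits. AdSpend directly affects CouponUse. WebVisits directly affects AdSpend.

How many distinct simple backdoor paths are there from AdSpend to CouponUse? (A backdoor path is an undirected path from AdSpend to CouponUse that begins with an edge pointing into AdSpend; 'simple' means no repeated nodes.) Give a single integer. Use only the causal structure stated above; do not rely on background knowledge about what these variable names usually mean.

2

A backdoor path from AdSpend to CouponUse is any simple undirected path whose first edge points into AdSpend (i.e. leaves AdSpend via a parent).
Parents of AdSpend: {BrandLoyalty, WebVisits}.
Enumerating:
  P1: AdSpend <- WebVisits <- PriceTier -> CouponUse
  P2: AdSpend <- WebVisits <- Conversion -> CouponUse
That exhausts the simple backdoor paths. Count: 2.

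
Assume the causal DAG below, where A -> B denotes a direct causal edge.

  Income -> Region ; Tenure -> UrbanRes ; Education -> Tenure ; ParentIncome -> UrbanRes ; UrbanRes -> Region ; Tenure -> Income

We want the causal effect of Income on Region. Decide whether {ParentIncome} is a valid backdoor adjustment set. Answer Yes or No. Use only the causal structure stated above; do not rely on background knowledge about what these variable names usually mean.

Backdoor paths from Income to Region (paths whose first edge points into Income):
  P1: Income <- Tenure -> UrbanRes -> Region
Condition 1 (no descendant of Income in the set): holds — descendants of Income are {Region}; none are in {ParentIncome}.
Condition 2 (every backdoor path blocked by {ParentIncome}):
  P1: open — no interior node is in the conditioning set.
{ParentIncome} does not satisfy the backdoor criterion.

No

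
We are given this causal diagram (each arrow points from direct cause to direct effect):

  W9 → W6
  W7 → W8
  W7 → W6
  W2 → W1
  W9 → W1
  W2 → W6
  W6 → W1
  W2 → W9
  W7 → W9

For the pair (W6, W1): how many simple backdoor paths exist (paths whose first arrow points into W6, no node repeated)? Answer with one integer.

6

A backdoor path from W6 to W1 is any simple undirected path whose first edge points into W6 (i.e. leaves W6 via a parent).
Parents of W6: {W2, W7, W9}.
Enumerating:
  P1: W6 <- W7 -> W9 <- W2 -> W1
  P2: W6 <- W7 -> W9 -> W1
  P3: W6 <- W2 -> W9 -> W1
  P4: W6 <- W2 -> W1
  P5: W6 <- W9 <- W2 -> W1
  P6: W6 <- W9 -> W1
That exhausts the simple backdoor paths. Count: 6.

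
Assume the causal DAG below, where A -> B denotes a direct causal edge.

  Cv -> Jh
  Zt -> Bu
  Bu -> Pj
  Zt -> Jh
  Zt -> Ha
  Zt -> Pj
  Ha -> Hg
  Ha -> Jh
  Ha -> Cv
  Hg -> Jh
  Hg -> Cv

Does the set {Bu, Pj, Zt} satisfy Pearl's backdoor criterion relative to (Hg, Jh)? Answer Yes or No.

No

Backdoor paths from Hg to Jh (paths whose first edge points into Hg):
  P1: Hg <- Ha <- Zt -> Jh
  P2: Hg <- Ha -> Cv -> Jh
  P3: Hg <- Ha -> Jh
Condition 1 (no descendant of Hg in the set): holds — descendants of Hg are {Cv, Jh}; none are in {Bu, Pj, Zt}.
Condition 2 (every backdoor path blocked by {Bu, Pj, Zt}):
  P1: blocked at fork node Zt ∈ conditioning set.
  P2: open — no interior node is in the conditioning set.
  P3: open — no interior node is in the conditioning set.
{Bu, Pj, Zt} does not satisfy the backdoor criterion.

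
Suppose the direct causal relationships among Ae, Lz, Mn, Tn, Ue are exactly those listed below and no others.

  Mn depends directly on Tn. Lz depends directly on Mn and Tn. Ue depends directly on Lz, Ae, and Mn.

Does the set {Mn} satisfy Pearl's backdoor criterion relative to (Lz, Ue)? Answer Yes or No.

Backdoor paths from Lz to Ue (paths whose first edge points into Lz):
  P1: Lz <- Tn -> Mn -> Ue
  P2: Lz <- Mn -> Ue
Condition 1 (no descendant of Lz in the set): holds — descendants of Lz are {Ue}; none are in {Mn}.
Condition 2 (every backdoor path blocked by {Mn}):
  P1: blocked at chain node Mn ∈ conditioning set.
  P2: blocked at fork node Mn ∈ conditioning set.
{Mn} satisfies the backdoor criterion.

Yes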